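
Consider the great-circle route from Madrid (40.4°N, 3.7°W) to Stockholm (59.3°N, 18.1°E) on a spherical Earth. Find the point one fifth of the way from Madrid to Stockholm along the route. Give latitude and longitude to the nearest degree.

Write both endpoints as unit vectors p₁, p₂ with components (cos φ cos λ, cos φ sin λ, sin φ).
The central angle between the endpoints is δ = arccos(p₁·p₂) ≈ 0.407 rad (23.3°).
Interpolate at f = 1/5 with slerp weights a = sin((1−f)δ)/sin δ ≈ 0.808, b = sin(fδ)/sin δ ≈ 0.205.
p = a·p₁ + b·p₂ ≈ (0.714, -0.007, 0.700); φ = arcsin(p_z) ≈ 44.45°, λ = atan2(p_y, p_x) ≈ -0.57°.

≈ (44°N, 1°W)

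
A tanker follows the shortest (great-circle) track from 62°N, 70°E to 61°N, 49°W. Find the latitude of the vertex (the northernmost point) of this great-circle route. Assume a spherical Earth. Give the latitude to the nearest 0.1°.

≈ 74.6°N

The great circle lies in the plane with unit normal n̂ = (p₁ × p₂)/|p₁ × p₂|.
Here n̂_z ≈ -0.266; the vertex latitude is φ_max = arccos|n̂_z| ≈ 74.6°.
Check via Clairaut: cos φ_max = |cos φ₁| · sin C = cos(62.0°)·sin(34.4°) ≈ 0.266, again giving ≈ 74.6°.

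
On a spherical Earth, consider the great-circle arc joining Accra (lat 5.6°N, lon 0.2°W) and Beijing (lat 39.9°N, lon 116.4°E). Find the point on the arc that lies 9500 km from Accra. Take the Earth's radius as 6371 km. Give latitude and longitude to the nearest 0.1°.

Convert each endpoint to a unit vector on the sphere (x = cos φ cos λ, y = cos φ sin λ, z = sin φ).
The central angle between the endpoints is δ = arccos(p₁·p₂) ≈ 1.854 rad (106.2°). The total great-circle distance is δ·R ≈ 1.854 × 6371 ≈ 11811 km, so the target fraction is f = 9500/11811 ≈ 0.804.
Interpolate at f ≈ 0.804 with slerp weights a = sin((1−f)δ)/sin δ ≈ 0.370, b = sin(fδ)/sin δ ≈ 1.038.
p = a·p₁ + b·p₂ ≈ (0.014, 0.712, 0.702); φ = arcsin(p_z) ≈ 44.59°, λ = atan2(p_y, p_x) ≈ 88.90°.

≈ lat 44.6°N, lon 88.9°E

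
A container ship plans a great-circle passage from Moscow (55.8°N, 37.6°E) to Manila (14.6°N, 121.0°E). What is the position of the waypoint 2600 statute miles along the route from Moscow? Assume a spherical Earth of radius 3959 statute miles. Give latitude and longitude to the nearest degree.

≈ (42°N, 93°E)

From cos δ = sin φ₁ sin φ₂ + cos φ₁ cos φ₂ cos Δλ, the central angle is δ ≈ 1.296 rad (74.3°). The total great-circle distance is δ·R ≈ 1.296 × 3959 ≈ 5132 mi, so the target fraction is f = 2600/5132 ≈ 0.507.
Interpolate at f ≈ 0.507 with slerp weights a = sin((1−f)δ)/sin δ ≈ 0.620, b = sin(fδ)/sin δ ≈ 0.634.
p = a·p₁ + b·p₂ ≈ (-0.040, 0.739, 0.673); φ = arcsin(p_z) ≈ 42.28°, λ = atan2(p_y, p_x) ≈ 93.10°.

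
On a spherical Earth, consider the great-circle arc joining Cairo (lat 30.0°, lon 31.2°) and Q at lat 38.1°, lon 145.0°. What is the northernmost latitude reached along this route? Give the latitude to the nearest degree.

The great circle lies in the plane with unit normal n̂ = (p₁ × p₂)/|p₁ × p₂|.
Here n̂_z ≈ +0.624; the vertex latitude is φ_max = arccos|n̂_z| ≈ 51.4°.
Check via Clairaut: cos φ_max = |cos φ₁| · sin C = cos(30.0°)·sin(46.1°) ≈ 0.624, again giving ≈ 51.4°.

≈ 51°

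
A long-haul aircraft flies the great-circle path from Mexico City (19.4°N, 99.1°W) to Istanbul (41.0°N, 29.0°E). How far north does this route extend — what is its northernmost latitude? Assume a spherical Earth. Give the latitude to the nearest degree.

≈ 55°N

The great circle lies in the plane with unit normal n̂ = (p₁ × p₂)/|p₁ × p₂|.
Here n̂_z ≈ +0.574; the vertex latitude is φ_max = arccos|n̂_z| ≈ 54.9°.
Check via Clairaut: cos φ_max = |cos φ₁| · sin C = cos(19.4°)·sin(37.5°) ≈ 0.574, again giving ≈ 54.9°.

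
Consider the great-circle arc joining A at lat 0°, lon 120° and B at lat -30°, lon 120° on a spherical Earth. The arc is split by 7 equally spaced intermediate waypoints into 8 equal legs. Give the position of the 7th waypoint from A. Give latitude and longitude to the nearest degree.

The haversine formula gives a central angle δ ≈ 0.524 rad (30.0°) between the endpoints.
Interpolate at f = 7/8 with slerp weights a = sin((1−f)δ)/sin δ ≈ 0.131, b = sin(fδ)/sin δ ≈ 0.885.
p = a·p₁ + b·p₂ ≈ (-0.448, 0.777, -0.442); φ = arcsin(p_z) ≈ -26.25°, λ = atan2(p_y, p_x) ≈ 120.00°.

≈ lat -26°, lon 120°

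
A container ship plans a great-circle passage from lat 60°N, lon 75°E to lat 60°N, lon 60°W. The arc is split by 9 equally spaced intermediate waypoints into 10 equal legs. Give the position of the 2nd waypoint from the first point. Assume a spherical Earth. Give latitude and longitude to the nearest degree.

Write both endpoints as unit vectors p₁, p₂ with components (cos φ cos λ, cos φ sin λ, sin φ).
The central angle between the endpoints is δ = arccos(p₁·p₂) ≈ 0.960 rad (55.0°).
Interpolate at f = 2/10 with slerp weights a = sin((1−f)δ)/sin δ ≈ 0.848, b = sin(fδ)/sin δ ≈ 0.233.
p = a·p₁ + b·p₂ ≈ (0.168, 0.309, 0.936); φ = arcsin(p_z) ≈ 69.42°, λ = atan2(p_y, p_x) ≈ 61.45°.

≈ lat 69°N, lon 61°E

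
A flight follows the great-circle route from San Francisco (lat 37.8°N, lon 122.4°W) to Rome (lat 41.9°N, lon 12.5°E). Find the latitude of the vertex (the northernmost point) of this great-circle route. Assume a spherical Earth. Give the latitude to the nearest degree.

≈ 65°N

The great circle lies in the plane with unit normal n̂ = (p₁ × p₂)/|p₁ × p₂|.
Here n̂_z ≈ +0.417; the vertex latitude is φ_max = arccos|n̂_z| ≈ 65.4°.
Check via Clairaut: cos φ_max = |cos φ₁| · sin C = cos(37.8°)·sin(31.8°) ≈ 0.417, again giving ≈ 65.4°.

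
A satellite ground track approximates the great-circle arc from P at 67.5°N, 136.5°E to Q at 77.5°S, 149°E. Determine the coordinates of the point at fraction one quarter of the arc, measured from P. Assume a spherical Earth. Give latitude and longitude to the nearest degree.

Convert each endpoint to a unit vector on the sphere (x = cos φ cos λ, y = cos φ sin λ, z = sin φ).
The central angle between the endpoints is δ = arccos(p₁·p₂) ≈ 2.534 rad (145.2°).
Interpolate at f = 1/4 with slerp weights a = sin((1−f)δ)/sin δ ≈ 1.658, b = sin(fδ)/sin δ ≈ 1.037.
p = a·p₁ + b·p₂ ≈ (-0.653, 0.552, 0.519); φ = arcsin(p_z) ≈ 31.25°, λ = atan2(p_y, p_x) ≈ 139.76°.

≈ 31°N, 140°E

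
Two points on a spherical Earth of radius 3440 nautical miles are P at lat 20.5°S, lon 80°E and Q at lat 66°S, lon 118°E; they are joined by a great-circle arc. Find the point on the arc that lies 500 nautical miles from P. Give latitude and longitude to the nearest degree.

The haversine formula gives a central angle δ ≈ 0.902 rad (51.7°) between the endpoints. The total great-circle distance is δ·R ≈ 0.902 × 3440 ≈ 3102 nmi, so the target fraction is f = 500/3102 ≈ 0.161.
Interpolate at f ≈ 0.161 with slerp weights a = sin((1−f)δ)/sin δ ≈ 0.875, b = sin(fδ)/sin δ ≈ 0.185.
p = a·p₁ + b·p₂ ≈ (0.107, 0.873, -0.475); φ = arcsin(p_z) ≈ -28.36°, λ = atan2(p_y, p_x) ≈ 83.01°.

≈ lat 28°S, lon 83°E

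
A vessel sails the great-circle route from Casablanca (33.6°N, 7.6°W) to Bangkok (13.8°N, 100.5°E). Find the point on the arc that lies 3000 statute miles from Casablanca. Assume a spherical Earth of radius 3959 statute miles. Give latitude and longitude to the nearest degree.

≈ (38°N, 46°E)

Convert each endpoint to a unit vector on the sphere (x = cos φ cos λ, y = cos φ sin λ, z = sin φ).
The central angle between the endpoints is δ = arccos(p₁·p₂) ≈ 1.690 rad (96.9°). The total great-circle distance is δ·R ≈ 1.690 × 3959 ≈ 6692 mi, so the target fraction is f = 3000/6692 ≈ 0.448.
Interpolate at f ≈ 0.448 with slerp weights a = sin((1−f)δ)/sin δ ≈ 0.809, b = sin(fδ)/sin δ ≈ 0.692.
p = a·p₁ + b·p₂ ≈ (0.545, 0.572, 0.613); φ = arcsin(p_z) ≈ 37.79°, λ = atan2(p_y, p_x) ≈ 46.36°.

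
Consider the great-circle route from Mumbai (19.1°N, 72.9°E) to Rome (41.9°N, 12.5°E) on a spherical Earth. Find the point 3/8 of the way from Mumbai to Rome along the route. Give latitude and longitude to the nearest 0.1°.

Convert each endpoint to a unit vector on the sphere (x = cos φ cos λ, y = cos φ sin λ, z = sin φ).
The central angle between the endpoints is δ = arccos(p₁·p₂) ≈ 0.969 rad (55.5°).
Interpolate at f = 3/8 with slerp weights a = sin((1−f)δ)/sin δ ≈ 0.691, b = sin(fδ)/sin δ ≈ 0.431.
p = a·p₁ + b·p₂ ≈ (0.505, 0.693, 0.514); φ = arcsin(p_z) ≈ 30.93°, λ = atan2(p_y, p_x) ≈ 53.91°.

≈ 30.9°N, 53.9°E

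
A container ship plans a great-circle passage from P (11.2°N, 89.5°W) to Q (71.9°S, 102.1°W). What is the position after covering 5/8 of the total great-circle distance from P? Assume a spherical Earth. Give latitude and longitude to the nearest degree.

Write both endpoints as unit vectors p₁, p₂ with components (cos φ cos λ, cos φ sin λ, sin φ).
The central angle between the endpoints is δ = arccos(p₁·p₂) ≈ 1.458 rad (83.5°).
Interpolate at f = 5/8 with slerp weights a = sin((1−f)δ)/sin δ ≈ 0.523, b = sin(fδ)/sin δ ≈ 0.795.
p = a·p₁ + b·p₂ ≈ (-0.047, -0.755, -0.654); φ = arcsin(p_z) ≈ -40.87°, λ = atan2(p_y, p_x) ≈ -93.59°.

≈ (41°S, 94°W)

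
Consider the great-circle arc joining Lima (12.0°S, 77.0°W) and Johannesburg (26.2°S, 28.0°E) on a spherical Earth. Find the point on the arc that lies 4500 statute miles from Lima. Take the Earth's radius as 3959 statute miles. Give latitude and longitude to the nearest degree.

Write both endpoints as unit vectors p₁, p₂ with components (cos φ cos λ, cos φ sin λ, sin φ).
The central angle between the endpoints is δ = arccos(p₁·p₂) ≈ 1.707 rad (97.8°). The total great-circle distance is δ·R ≈ 1.707 × 3959 ≈ 6756 mi, so the target fraction is f = 4500/6756 ≈ 0.666.
Interpolate at f ≈ 0.666 with slerp weights a = sin((1−f)δ)/sin δ ≈ 0.545, b = sin(fδ)/sin δ ≈ 0.916.
p = a·p₁ + b·p₂ ≈ (0.845, -0.133, -0.517); φ = arcsin(p_z) ≈ -31.16°, λ = atan2(p_y, p_x) ≈ -8.96°.

≈ (31°S, 9°W)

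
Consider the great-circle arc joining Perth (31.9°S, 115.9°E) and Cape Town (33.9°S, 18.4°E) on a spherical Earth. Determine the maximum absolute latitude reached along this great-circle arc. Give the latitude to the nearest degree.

The great circle lies in the plane with unit normal n̂ = (p₁ × p₂)/|p₁ × p₂|.
Here n̂_z ≈ -0.713; the vertex latitude is φ_max = arccos|n̂_z| ≈ 44.5°.
Check via Clairaut: cos φ_max = |cos φ₁| · sin C = cos(31.9°)·sin(122.8°) ≈ 0.713, again giving ≈ 44.5°.

≈ 44°S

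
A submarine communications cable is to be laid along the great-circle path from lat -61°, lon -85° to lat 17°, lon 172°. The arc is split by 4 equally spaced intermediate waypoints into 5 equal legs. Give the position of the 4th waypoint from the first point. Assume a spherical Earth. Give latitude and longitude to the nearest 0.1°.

≈ lat -2.4°, lon -177.0°

The haversine formula gives a central angle δ ≈ 1.939 rad (111.1°) between the endpoints.
Interpolate at f = 4/5 with slerp weights a = sin((1−f)δ)/sin δ ≈ 0.405, b = sin(fδ)/sin δ ≈ 1.072.
p = a·p₁ + b·p₂ ≈ (-0.998, -0.053, -0.041); φ = arcsin(p_z) ≈ -2.36°, λ = atan2(p_y, p_x) ≈ -176.95°.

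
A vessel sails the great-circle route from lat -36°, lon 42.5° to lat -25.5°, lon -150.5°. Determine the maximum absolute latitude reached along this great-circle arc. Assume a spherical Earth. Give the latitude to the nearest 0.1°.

The great circle lies in the plane with unit normal n̂ = (p₁ × p₂)/|p₁ × p₂|.
Here n̂_z ≈ +0.185; the vertex latitude is φ_max = arccos|n̂_z| ≈ 79.3°.
Check via Clairaut: cos φ_max = |cos φ₁| · sin C = cos(36.0°)·sin(166.8°) ≈ 0.185, again giving ≈ 79.3°.

≈ -79.3°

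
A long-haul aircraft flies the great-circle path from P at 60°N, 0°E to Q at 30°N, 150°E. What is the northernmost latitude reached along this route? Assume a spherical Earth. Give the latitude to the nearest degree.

The great circle lies in the plane with unit normal n̂ = (p₁ × p₂)/|p₁ × p₂|.
Here n̂_z ≈ +0.217; the vertex latitude is φ_max = arccos|n̂_z| ≈ 77.5°.

≈ 77°N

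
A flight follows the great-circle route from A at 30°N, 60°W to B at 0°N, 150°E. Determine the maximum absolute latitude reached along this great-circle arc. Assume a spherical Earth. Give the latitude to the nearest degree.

≈ 49°N

The great circle lies in the plane with unit normal n̂ = (p₁ × p₂)/|p₁ × p₂|.
Here n̂_z ≈ -0.655; the vertex latitude is φ_max = arccos|n̂_z| ≈ 49.1°.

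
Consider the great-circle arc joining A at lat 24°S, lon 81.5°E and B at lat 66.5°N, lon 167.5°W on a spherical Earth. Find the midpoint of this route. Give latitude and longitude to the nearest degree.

≈ lat 31°N, lon 107°E

The haversine formula gives a central angle δ ≈ 2.098 rad (120.2°) between the endpoints.
Interpolate at f = 1/2 with slerp weights a = sin((1−f)δ)/sin δ ≈ 1.004, b = sin(fδ)/sin δ ≈ 1.004.
p = a·p₁ + b·p₂ ≈ (-0.255, 0.820, 0.512); φ = arcsin(p_z) ≈ 30.81°, λ = atan2(p_y, p_x) ≈ 107.28°.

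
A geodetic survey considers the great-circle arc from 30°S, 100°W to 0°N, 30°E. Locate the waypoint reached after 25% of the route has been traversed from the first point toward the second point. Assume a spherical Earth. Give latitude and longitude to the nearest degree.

≈ 37°S, 64°W

The haversine formula gives a central angle δ ≈ 2.161 rad (123.8°) between the endpoints.
Interpolate at f = 0.25 with slerp weights a = sin((1−f)δ)/sin δ ≈ 1.202, b = sin(fδ)/sin δ ≈ 0.619.
p = a·p₁ + b·p₂ ≈ (0.355, -0.716, -0.601); φ = arcsin(p_z) ≈ -36.95°, λ = atan2(p_y, p_x) ≈ -63.59°.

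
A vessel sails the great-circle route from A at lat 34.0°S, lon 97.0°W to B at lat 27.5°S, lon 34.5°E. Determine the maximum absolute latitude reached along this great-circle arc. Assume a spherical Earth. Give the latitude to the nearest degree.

≈ 56°S

The great circle lies in the plane with unit normal n̂ = (p₁ × p₂)/|p₁ × p₂|.
Here n̂_z ≈ +0.566; the vertex latitude is φ_max = arccos|n̂_z| ≈ 55.5°.
Check via Clairaut: cos φ_max = |cos φ₁| · sin C = cos(34.0°)·sin(137.0°) ≈ 0.566, again giving ≈ 55.5°.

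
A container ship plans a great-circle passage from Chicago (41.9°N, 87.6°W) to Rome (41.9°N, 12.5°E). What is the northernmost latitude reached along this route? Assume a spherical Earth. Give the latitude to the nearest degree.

≈ 54°N

The great circle lies in the plane with unit normal n̂ = (p₁ × p₂)/|p₁ × p₂|.
Here n̂_z ≈ +0.582; the vertex latitude is φ_max = arccos|n̂_z| ≈ 54.4°.
Check via Clairaut: cos φ_max = |cos φ₁| · sin C = cos(41.9°)·sin(51.4°) ≈ 0.582, again giving ≈ 54.4°.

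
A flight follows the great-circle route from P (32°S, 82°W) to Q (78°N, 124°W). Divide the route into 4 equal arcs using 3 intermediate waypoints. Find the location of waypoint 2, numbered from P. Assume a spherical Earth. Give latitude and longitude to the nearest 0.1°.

≈ (23.9°N, 89.9°W)

From cos δ = sin φ₁ sin φ₂ + cos φ₁ cos φ₂ cos Δλ, the central angle is δ ≈ 1.969 rad (112.8°).
Interpolate at f = 2/4 with slerp weights a = sin((1−f)δ)/sin δ ≈ 0.903, b = sin(fδ)/sin δ ≈ 0.903.
p = a·p₁ + b·p₂ ≈ (0.002, -0.914, 0.405); φ = arcsin(p_z) ≈ 23.89°, λ = atan2(p_y, p_x) ≈ -89.90°.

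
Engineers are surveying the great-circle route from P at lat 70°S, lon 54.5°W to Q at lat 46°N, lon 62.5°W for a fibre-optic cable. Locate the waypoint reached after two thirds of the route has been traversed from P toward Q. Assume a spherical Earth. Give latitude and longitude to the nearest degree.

≈ lat 7°N, lon 61°W

Write both endpoints as unit vectors p₁, p₂ with components (cos φ cos λ, cos φ sin λ, sin φ).
The central angle between the endpoints is δ = arccos(p₁·p₂) ≈ 2.027 rad (116.1°).
Interpolate at f = 2/3 with slerp weights a = sin((1−f)δ)/sin δ ≈ 0.697, b = sin(fδ)/sin δ ≈ 1.087.
p = a·p₁ + b·p₂ ≈ (0.487, -0.864, 0.127); φ = arcsin(p_z) ≈ 7.32°, λ = atan2(p_y, p_x) ≈ -60.58°.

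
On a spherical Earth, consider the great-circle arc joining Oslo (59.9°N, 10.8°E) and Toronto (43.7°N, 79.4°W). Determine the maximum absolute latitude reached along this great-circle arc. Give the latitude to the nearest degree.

The great circle lies in the plane with unit normal n̂ = (p₁ × p₂)/|p₁ × p₂|.
Here n̂_z ≈ -0.452; the vertex latitude is φ_max = arccos|n̂_z| ≈ 63.1°.
Check via Clairaut: cos φ_max = |cos φ₁| · sin C = cos(59.9°)·sin(64.3°) ≈ 0.452, again giving ≈ 63.1°.

≈ 63°N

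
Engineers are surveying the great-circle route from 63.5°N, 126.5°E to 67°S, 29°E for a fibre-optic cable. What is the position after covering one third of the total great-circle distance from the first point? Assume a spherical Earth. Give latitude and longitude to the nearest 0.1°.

Write both endpoints as unit vectors p₁, p₂ with components (cos φ cos λ, cos φ sin λ, sin φ).
The central angle between the endpoints is δ = arccos(p₁·p₂) ≈ 2.580 rad (147.8°).
Interpolate at f = 1/3 with slerp weights a = sin((1−f)δ)/sin δ ≈ 1.858, b = sin(fδ)/sin δ ≈ 1.424.
p = a·p₁ + b·p₂ ≈ (-0.006, 0.936, 0.352); φ = arcsin(p_z) ≈ 20.60°, λ = atan2(p_y, p_x) ≈ 90.40°.

≈ 20.6°N, 90.4°E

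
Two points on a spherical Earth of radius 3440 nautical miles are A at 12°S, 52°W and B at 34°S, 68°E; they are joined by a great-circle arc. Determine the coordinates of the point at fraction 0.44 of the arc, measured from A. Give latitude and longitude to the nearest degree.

≈ 38°S, 8°W

From cos δ = sin φ₁ sin φ₂ + cos φ₁ cos φ₂ cos Δλ, the central angle is δ ≈ 1.864 rad (106.8°).
Interpolate at f = 0.44 with slerp weights a = sin((1−f)δ)/sin δ ≈ 0.903, b = sin(fδ)/sin δ ≈ 0.764.
p = a·p₁ + b·p₂ ≈ (0.781, -0.109, -0.615); φ = arcsin(p_z) ≈ -37.95°, λ = atan2(p_y, p_x) ≈ -7.93°.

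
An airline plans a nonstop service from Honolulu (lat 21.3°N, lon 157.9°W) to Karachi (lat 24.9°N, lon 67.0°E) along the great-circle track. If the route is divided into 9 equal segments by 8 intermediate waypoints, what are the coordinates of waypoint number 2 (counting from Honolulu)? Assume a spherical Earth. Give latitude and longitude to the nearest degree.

≈ lat 38°N, lon 179°E

Convert each endpoint to a unit vector on the sphere (x = cos φ cos λ, y = cos φ sin λ, z = sin φ).
The central angle between the endpoints is δ = arccos(p₁·p₂) ≈ 2.033 rad (116.5°).
Interpolate at f = 2/9 with slerp weights a = sin((1−f)δ)/sin δ ≈ 1.117, b = sin(fδ)/sin δ ≈ 0.488.
p = a·p₁ + b·p₂ ≈ (-0.791, 0.016, 0.611); φ = arcsin(p_z) ≈ 37.67°, λ = atan2(p_y, p_x) ≈ 178.87°.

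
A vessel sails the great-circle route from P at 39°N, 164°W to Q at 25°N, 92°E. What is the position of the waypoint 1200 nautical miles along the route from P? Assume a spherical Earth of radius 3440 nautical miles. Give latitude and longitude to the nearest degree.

≈ 46°N, 170°E

The haversine formula gives a central angle δ ≈ 1.475 rad (84.5°) between the endpoints. The total great-circle distance is δ·R ≈ 1.475 × 3440 ≈ 5074 nmi, so the target fraction is f = 1200/5074 ≈ 0.236.
Interpolate at f ≈ 0.236 with slerp weights a = sin((1−f)δ)/sin δ ≈ 0.907, b = sin(fδ)/sin δ ≈ 0.343.
p = a·p₁ + b·p₂ ≈ (-0.688, 0.117, 0.716); φ = arcsin(p_z) ≈ 45.72°, λ = atan2(p_y, p_x) ≈ 170.38°.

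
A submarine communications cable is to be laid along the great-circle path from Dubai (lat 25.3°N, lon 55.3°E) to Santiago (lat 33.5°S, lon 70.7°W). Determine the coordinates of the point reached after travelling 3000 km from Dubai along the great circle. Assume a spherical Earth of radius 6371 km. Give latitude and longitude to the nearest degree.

≈ lat 13°N, lon 30°E

The haversine formula gives a central angle δ ≈ 2.317 rad (132.8°) between the endpoints. The total great-circle distance is δ·R ≈ 2.317 × 6371 ≈ 14763 km, so the target fraction is f = 3000/14763 ≈ 0.203.
Interpolate at f ≈ 0.203 with slerp weights a = sin((1−f)δ)/sin δ ≈ 1.311, b = sin(fδ)/sin δ ≈ 0.618.
p = a·p₁ + b·p₂ ≈ (0.845, 0.488, 0.219); φ = arcsin(p_z) ≈ 12.66°, λ = atan2(p_y, p_x) ≈ 30.00°.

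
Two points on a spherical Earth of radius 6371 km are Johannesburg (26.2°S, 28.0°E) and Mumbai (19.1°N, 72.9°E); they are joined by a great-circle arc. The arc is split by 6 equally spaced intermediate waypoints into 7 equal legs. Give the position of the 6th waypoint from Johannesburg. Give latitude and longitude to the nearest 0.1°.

≈ 12.7°N, 66.4°E

The haversine formula gives a central angle δ ≈ 1.097 rad (62.9°) between the endpoints.
Interpolate at f = 6/7 with slerp weights a = sin((1−f)δ)/sin δ ≈ 0.175, b = sin(fδ)/sin δ ≈ 0.908.
p = a·p₁ + b·p₂ ≈ (0.391, 0.894, 0.220); φ = arcsin(p_z) ≈ 12.68°, λ = atan2(p_y, p_x) ≈ 66.36°.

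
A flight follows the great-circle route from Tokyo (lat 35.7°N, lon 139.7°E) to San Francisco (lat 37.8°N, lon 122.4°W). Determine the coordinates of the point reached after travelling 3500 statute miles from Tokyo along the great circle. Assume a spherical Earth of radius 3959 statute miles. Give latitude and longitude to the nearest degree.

Convert each endpoint to a unit vector on the sphere (x = cos φ cos λ, y = cos φ sin λ, z = sin φ).
The central angle between the endpoints is δ = arccos(p₁·p₂) ≈ 1.298 rad (74.4°). The total great-circle distance is δ·R ≈ 1.298 × 3959 ≈ 5139 mi, so the target fraction is f = 3500/5139 ≈ 0.681.
Interpolate at f ≈ 0.681 with slerp weights a = sin((1−f)δ)/sin δ ≈ 0.418, b = sin(fδ)/sin δ ≈ 0.803.
p = a·p₁ + b·p₂ ≈ (-0.599, -0.316, 0.736); φ = arcsin(p_z) ≈ 47.38°, λ = atan2(p_y, p_x) ≈ -152.14°.

≈ lat 47°N, lon 152°W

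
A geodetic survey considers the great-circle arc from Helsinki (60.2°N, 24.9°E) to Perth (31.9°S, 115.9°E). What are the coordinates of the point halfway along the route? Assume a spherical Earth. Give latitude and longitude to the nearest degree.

≈ 19°N, 85°E

Write both endpoints as unit vectors p₁, p₂ with components (cos φ cos λ, cos φ sin λ, sin φ).
The central angle between the endpoints is δ = arccos(p₁·p₂) ≈ 2.055 rad (117.8°).
Interpolate at f = 1/2 with slerp weights a = sin((1−f)δ)/sin δ ≈ 0.968, b = sin(fδ)/sin δ ≈ 0.968.
p = a·p₁ + b·p₂ ≈ (0.077, 0.941, 0.328); φ = arcsin(p_z) ≈ 19.17°, λ = atan2(p_y, p_x) ≈ 85.30°.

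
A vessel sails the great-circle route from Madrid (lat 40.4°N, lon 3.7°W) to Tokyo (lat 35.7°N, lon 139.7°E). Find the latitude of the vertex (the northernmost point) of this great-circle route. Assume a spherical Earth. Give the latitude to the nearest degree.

≈ 68°N

The great circle lies in the plane with unit normal n̂ = (p₁ × p₂)/|p₁ × p₂|.
Here n̂_z ≈ +0.371; the vertex latitude is φ_max = arccos|n̂_z| ≈ 68.2°.
Check via Clairaut: cos φ_max = |cos φ₁| · sin C = cos(40.4°)·sin(29.2°) ≈ 0.371, again giving ≈ 68.2°.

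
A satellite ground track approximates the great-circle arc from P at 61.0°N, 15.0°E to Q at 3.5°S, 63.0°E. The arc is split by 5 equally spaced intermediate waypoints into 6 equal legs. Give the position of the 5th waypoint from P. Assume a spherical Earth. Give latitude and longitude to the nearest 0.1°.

Convert each endpoint to a unit vector on the sphere (x = cos φ cos λ, y = cos φ sin λ, z = sin φ).
The central angle between the endpoints is δ = arccos(p₁·p₂) ≈ 1.297 rad (74.3°).
Interpolate at f = 5/6 with slerp weights a = sin((1−f)δ)/sin δ ≈ 0.223, b = sin(fδ)/sin δ ≈ 0.916.
p = a·p₁ + b·p₂ ≈ (0.520, 0.843, 0.139); φ = arcsin(p_z) ≈ 7.98°, λ = atan2(p_y, p_x) ≈ 58.35°.

≈ 8.0°N, 58.4°E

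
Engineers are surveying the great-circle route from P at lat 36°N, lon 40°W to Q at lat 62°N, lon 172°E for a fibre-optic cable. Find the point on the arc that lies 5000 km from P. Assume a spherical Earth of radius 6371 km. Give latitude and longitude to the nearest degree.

The haversine formula gives a central angle δ ≈ 1.373 rad (78.6°) between the endpoints. The total great-circle distance is δ·R ≈ 1.373 × 6371 ≈ 8745 km, so the target fraction is f = 5000/8745 ≈ 0.572.
Interpolate at f ≈ 0.572 with slerp weights a = sin((1−f)δ)/sin δ ≈ 0.566, b = sin(fδ)/sin δ ≈ 0.721.
p = a·p₁ + b·p₂ ≈ (0.015, -0.247, 0.969); φ = arcsin(p_z) ≈ 75.67°, λ = atan2(p_y, p_x) ≈ -86.43°.

≈ lat 76°N, lon 86°W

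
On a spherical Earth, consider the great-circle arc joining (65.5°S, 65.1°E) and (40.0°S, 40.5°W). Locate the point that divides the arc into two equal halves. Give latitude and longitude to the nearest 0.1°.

Convert each endpoint to a unit vector on the sphere (x = cos φ cos λ, y = cos φ sin λ, z = sin φ).
The central angle between the endpoints is δ = arccos(p₁·p₂) ≈ 1.048 rad (60.0°).
Interpolate at f = 1/2 with slerp weights a = sin((1−f)δ)/sin δ ≈ 0.577, b = sin(fδ)/sin δ ≈ 0.577.
p = a·p₁ + b·p₂ ≈ (0.437, -0.070, -0.897); φ = arcsin(p_z) ≈ -63.72°, λ = atan2(p_y, p_x) ≈ -9.11°.

≈ (63.7°S, 9.1°W)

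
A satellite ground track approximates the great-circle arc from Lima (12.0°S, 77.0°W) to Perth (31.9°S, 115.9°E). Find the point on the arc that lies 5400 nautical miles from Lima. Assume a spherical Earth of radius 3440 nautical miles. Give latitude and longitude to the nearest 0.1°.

Convert each endpoint to a unit vector on the sphere (x = cos φ cos λ, y = cos φ sin λ, z = sin φ).
The central angle between the endpoints is δ = arccos(p₁·p₂) ≈ 2.346 rad (134.4°). The total great-circle distance is δ·R ≈ 2.346 × 3440 ≈ 8069 nmi, so the target fraction is f = 5400/8069 ≈ 0.669.
Interpolate at f ≈ 0.669 with slerp weights a = sin((1−f)δ)/sin δ ≈ 0.980, b = sin(fδ)/sin δ ≈ 1.399.
p = a·p₁ + b·p₂ ≈ (-0.303, 0.135, -0.943); φ = arcsin(p_z) ≈ -70.62°, λ = atan2(p_y, p_x) ≈ 156.06°.

≈ 70.6°S, 156.1°E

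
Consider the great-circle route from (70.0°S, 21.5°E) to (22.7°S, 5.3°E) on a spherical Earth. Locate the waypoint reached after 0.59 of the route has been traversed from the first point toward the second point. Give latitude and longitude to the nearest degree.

≈ (42°S, 9°E)

From cos δ = sin φ₁ sin φ₂ + cos φ₁ cos φ₂ cos Δλ, the central angle is δ ≈ 0.842 rad (48.3°).
Interpolate at f = 0.59 with slerp weights a = sin((1−f)δ)/sin δ ≈ 0.454, b = sin(fδ)/sin δ ≈ 0.639.
p = a·p₁ + b·p₂ ≈ (0.731, 0.111, -0.673); φ = arcsin(p_z) ≈ -42.29°, λ = atan2(p_y, p_x) ≈ 8.66°.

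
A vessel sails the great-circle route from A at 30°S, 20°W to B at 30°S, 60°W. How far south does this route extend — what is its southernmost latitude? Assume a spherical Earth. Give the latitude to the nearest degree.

≈ 32°S

The great circle lies in the plane with unit normal n̂ = (p₁ × p₂)/|p₁ × p₂|.
Here n̂_z ≈ -0.852; the vertex latitude is φ_max = arccos|n̂_z| ≈ 31.6°.
Check via Clairaut: cos φ_max = |cos φ₁| · sin C = cos(30.0°)·sin(100.3°) ≈ 0.852, again giving ≈ 31.6°.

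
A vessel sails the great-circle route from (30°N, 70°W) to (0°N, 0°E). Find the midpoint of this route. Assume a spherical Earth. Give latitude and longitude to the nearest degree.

Convert each endpoint to a unit vector on the sphere (x = cos φ cos λ, y = cos φ sin λ, z = sin φ).
The central angle between the endpoints is δ = arccos(p₁·p₂) ≈ 1.270 rad (72.8°).
Interpolate at f = 1/2 with slerp weights a = sin((1−f)δ)/sin δ ≈ 0.621, b = sin(fδ)/sin δ ≈ 0.621.
p = a·p₁ + b·p₂ ≈ (0.805, -0.505, 0.311); φ = arcsin(p_z) ≈ 18.09°, λ = atan2(p_y, p_x) ≈ -32.12°.

≈ (18°N, 32°W)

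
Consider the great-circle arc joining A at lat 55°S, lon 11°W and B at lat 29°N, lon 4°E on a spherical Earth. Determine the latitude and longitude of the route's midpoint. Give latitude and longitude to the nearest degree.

Convert each endpoint to a unit vector on the sphere (x = cos φ cos λ, y = cos φ sin λ, z = sin φ).
The central angle between the endpoints is δ = arccos(p₁·p₂) ≈ 1.483 rad (85.0°).
Interpolate at f = 1/2 with slerp weights a = sin((1−f)δ)/sin δ ≈ 0.678, b = sin(fδ)/sin δ ≈ 0.678.
p = a·p₁ + b·p₂ ≈ (0.973, -0.033, -0.227); φ = arcsin(p_z) ≈ -13.10°, λ = atan2(p_y, p_x) ≈ -1.93°.

≈ lat 13°S, lon 2°W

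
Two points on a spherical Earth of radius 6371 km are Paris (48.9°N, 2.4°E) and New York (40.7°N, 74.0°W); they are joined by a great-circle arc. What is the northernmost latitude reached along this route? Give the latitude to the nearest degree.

The great circle lies in the plane with unit normal n̂ = (p₁ × p₂)/|p₁ × p₂|.
Here n̂_z ≈ -0.610; the vertex latitude is φ_max = arccos|n̂_z| ≈ 52.4°.
Check via Clairaut: cos φ_max = |cos φ₁| · sin C = cos(48.9°)·sin(68.2°) ≈ 0.610, again giving ≈ 52.4°.

≈ 52°N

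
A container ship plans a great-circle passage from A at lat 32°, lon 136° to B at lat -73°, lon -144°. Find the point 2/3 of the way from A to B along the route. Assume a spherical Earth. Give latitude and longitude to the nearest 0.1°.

Write both endpoints as unit vectors p₁, p₂ with components (cos φ cos λ, cos φ sin λ, sin φ).
The central angle between the endpoints is δ = arccos(p₁·p₂) ≈ 2.053 rad (117.6°).
Interpolate at f = 2/3 with slerp weights a = sin((1−f)δ)/sin δ ≈ 0.713, b = sin(fδ)/sin δ ≈ 1.106.
p = a·p₁ + b·p₂ ≈ (-0.697, 0.230, -0.679); φ = arcsin(p_z) ≈ -42.79°, λ = atan2(p_y, p_x) ≈ 161.71°.

≈ lat -42.8°, lon 161.7°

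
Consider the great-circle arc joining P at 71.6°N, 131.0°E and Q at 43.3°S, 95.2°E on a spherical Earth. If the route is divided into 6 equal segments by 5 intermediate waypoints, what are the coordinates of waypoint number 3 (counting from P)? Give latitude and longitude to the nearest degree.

≈ 15°N, 106°E

The haversine formula gives a central angle δ ≈ 2.054 rad (117.7°) between the endpoints.
Interpolate at f = 3/6 with slerp weights a = sin((1−f)δ)/sin δ ≈ 0.966, b = sin(fδ)/sin δ ≈ 0.966.
p = a·p₁ + b·p₂ ≈ (-0.264, 0.930, 0.254); φ = arcsin(p_z) ≈ 14.72°, λ = atan2(p_y, p_x) ≈ 105.83°.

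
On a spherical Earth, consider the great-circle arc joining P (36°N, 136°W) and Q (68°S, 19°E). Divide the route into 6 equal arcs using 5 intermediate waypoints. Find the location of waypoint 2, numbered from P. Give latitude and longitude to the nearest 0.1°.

≈ (11.0°S, 123.9°W)

The haversine formula gives a central angle δ ≈ 2.532 rad (145.1°) between the endpoints.
Interpolate at f = 2/6 with slerp weights a = sin((1−f)δ)/sin δ ≈ 1.734, b = sin(fδ)/sin δ ≈ 1.304.
p = a·p₁ + b·p₂ ≈ (-0.547, -0.815, -0.190); φ = arcsin(p_z) ≈ -10.97°, λ = atan2(p_y, p_x) ≈ -123.86°.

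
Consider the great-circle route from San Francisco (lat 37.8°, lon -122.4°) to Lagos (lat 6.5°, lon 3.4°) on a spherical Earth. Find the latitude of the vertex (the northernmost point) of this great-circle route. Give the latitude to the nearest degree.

≈ 46°

The great circle lies in the plane with unit normal n̂ = (p₁ × p₂)/|p₁ × p₂|.
Here n̂_z ≈ +0.691; the vertex latitude is φ_max = arccos|n̂_z| ≈ 46.3°.
Check via Clairaut: cos φ_max = |cos φ₁| · sin C = cos(37.8°)·sin(61.1°) ≈ 0.691, again giving ≈ 46.3°.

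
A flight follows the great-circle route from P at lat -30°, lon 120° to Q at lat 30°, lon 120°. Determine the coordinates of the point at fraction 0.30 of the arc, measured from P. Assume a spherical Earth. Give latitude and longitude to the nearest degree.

From cos δ = sin φ₁ sin φ₂ + cos φ₁ cos φ₂ cos Δλ, the central angle is δ ≈ 1.047 rad (60.0°).
Interpolate at f = 0.30 with slerp weights a = sin((1−f)δ)/sin δ ≈ 0.773, b = sin(fδ)/sin δ ≈ 0.357.
p = a·p₁ + b·p₂ ≈ (-0.489, 0.847, -0.208); φ = arcsin(p_z) ≈ -12.00°, λ = atan2(p_y, p_x) ≈ 120.00°.

≈ lat -12°, lon 120°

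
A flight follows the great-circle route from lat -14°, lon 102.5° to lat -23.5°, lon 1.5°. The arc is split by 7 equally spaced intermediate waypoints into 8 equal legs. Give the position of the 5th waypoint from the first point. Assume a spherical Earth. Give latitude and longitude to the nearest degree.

≈ lat -29°, lon 41°

From cos δ = sin φ₁ sin φ₂ + cos φ₁ cos φ₂ cos Δλ, the central angle is δ ≈ 1.644 rad (94.2°).
Interpolate at f = 5/8 with slerp weights a = sin((1−f)δ)/sin δ ≈ 0.580, b = sin(fδ)/sin δ ≈ 0.858.
p = a·p₁ + b·p₂ ≈ (0.665, 0.570, -0.483); φ = arcsin(p_z) ≈ -28.85°, λ = atan2(p_y, p_x) ≈ 40.59°.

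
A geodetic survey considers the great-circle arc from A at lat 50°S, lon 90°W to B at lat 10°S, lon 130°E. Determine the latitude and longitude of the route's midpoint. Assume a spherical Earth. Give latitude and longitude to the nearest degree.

Convert each endpoint to a unit vector on the sphere (x = cos φ cos λ, y = cos φ sin λ, z = sin φ).
The central angle between the endpoints is δ = arccos(p₁·p₂) ≈ 1.930 rad (110.6°).
Interpolate at f = 1/2 with slerp weights a = sin((1−f)δ)/sin δ ≈ 0.878, b = sin(fδ)/sin δ ≈ 0.878.
p = a·p₁ + b·p₂ ≈ (-0.556, 0.098, -0.825); φ = arcsin(p_z) ≈ -55.63°, λ = atan2(p_y, p_x) ≈ 170.00°.

≈ lat 56°S, lon 170°E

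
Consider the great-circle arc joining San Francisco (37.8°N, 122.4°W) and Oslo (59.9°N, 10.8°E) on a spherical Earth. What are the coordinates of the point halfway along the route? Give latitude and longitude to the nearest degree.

≈ (69°N, 83°W)

Write both endpoints as unit vectors p₁, p₂ with components (cos φ cos λ, cos φ sin λ, sin φ).
The central angle between the endpoints is δ = arccos(p₁·p₂) ≈ 1.309 rad (75.0°).
Interpolate at f = 1/2 with slerp weights a = sin((1−f)δ)/sin δ ≈ 0.630, b = sin(fδ)/sin δ ≈ 0.630.
p = a·p₁ + b·p₂ ≈ (0.044, -0.361, 0.931); φ = arcsin(p_z) ≈ 68.66°, λ = atan2(p_y, p_x) ≈ -83.11°.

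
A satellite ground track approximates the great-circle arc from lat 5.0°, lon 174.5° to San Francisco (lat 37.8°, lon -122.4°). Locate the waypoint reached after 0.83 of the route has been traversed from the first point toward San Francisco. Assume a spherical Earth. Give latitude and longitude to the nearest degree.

The haversine formula gives a central angle δ ≈ 1.149 rad (65.8°) between the endpoints.
Interpolate at f = 0.83 with slerp weights a = sin((1−f)δ)/sin δ ≈ 0.213, b = sin(fδ)/sin δ ≈ 0.894.
p = a·p₁ + b·p₂ ≈ (-0.589, -0.576, 0.566); φ = arcsin(p_z) ≈ 34.50°, λ = atan2(p_y, p_x) ≈ -135.66°.

≈ lat 34°, lon -136°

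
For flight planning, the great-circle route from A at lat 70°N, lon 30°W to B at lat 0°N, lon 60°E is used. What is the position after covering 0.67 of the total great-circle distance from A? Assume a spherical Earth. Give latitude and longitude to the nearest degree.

≈ lat 28°N, lon 49°E

Write both endpoints as unit vectors p₁, p₂ with components (cos φ cos λ, cos φ sin λ, sin φ).
The central angle between the endpoints is δ = arccos(p₁·p₂) ≈ 1.571 rad (90.0°).
Interpolate at f = 0.67 with slerp weights a = sin((1−f)δ)/sin δ ≈ 0.495, b = sin(fδ)/sin δ ≈ 0.869.
p = a·p₁ + b·p₂ ≈ (0.581, 0.668, 0.466); φ = arcsin(p_z) ≈ 27.75°, λ = atan2(p_y, p_x) ≈ 48.96°.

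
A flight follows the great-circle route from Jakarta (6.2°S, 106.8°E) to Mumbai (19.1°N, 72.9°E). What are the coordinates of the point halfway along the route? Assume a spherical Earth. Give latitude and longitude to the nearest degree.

≈ 7°N, 90°E

Convert each endpoint to a unit vector on the sphere (x = cos φ cos λ, y = cos φ sin λ, z = sin φ).
The central angle between the endpoints is δ = arccos(p₁·p₂) ≈ 0.731 rad (41.9°).
Interpolate at f = 1/2 with slerp weights a = sin((1−f)δ)/sin δ ≈ 0.535, b = sin(fδ)/sin δ ≈ 0.535.
p = a·p₁ + b·p₂ ≈ (-0.005, 0.993, 0.117); φ = arcsin(p_z) ≈ 6.74°, λ = atan2(p_y, p_x) ≈ 90.29°.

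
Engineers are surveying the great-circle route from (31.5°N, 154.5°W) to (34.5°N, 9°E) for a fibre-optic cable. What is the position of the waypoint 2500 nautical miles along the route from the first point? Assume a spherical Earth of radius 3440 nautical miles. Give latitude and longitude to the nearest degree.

≈ (70°N, 125°W)

From cos δ = sin φ₁ sin φ₂ + cos φ₁ cos φ₂ cos Δλ, the central angle is δ ≈ 1.958 rad (112.2°). The total great-circle distance is δ·R ≈ 1.958 × 3440 ≈ 6736 nmi, so the target fraction is f = 2500/6736 ≈ 0.371.
Interpolate at f ≈ 0.371 with slerp weights a = sin((1−f)δ)/sin δ ≈ 1.018, b = sin(fδ)/sin δ ≈ 0.718.
p = a·p₁ + b·p₂ ≈ (-0.200, -0.281, 0.939); φ = arcsin(p_z) ≈ 69.82°, λ = atan2(p_y, p_x) ≈ -125.36°.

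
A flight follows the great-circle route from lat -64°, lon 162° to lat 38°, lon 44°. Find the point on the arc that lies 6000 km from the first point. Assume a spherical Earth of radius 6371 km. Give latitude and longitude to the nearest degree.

The haversine formula gives a central angle δ ≈ 2.368 rad (135.7°) between the endpoints. The total great-circle distance is δ·R ≈ 2.368 × 6371 ≈ 15088 km, so the target fraction is f = 6000/15088 ≈ 0.398.
Interpolate at f ≈ 0.398 with slerp weights a = sin((1−f)δ)/sin δ ≈ 1.417, b = sin(fδ)/sin δ ≈ 1.157.
p = a·p₁ + b·p₂ ≈ (0.066, 0.825, -0.561); φ = arcsin(p_z) ≈ -34.10°, λ = atan2(p_y, p_x) ≈ 85.46°.

≈ lat -34°, lon 85°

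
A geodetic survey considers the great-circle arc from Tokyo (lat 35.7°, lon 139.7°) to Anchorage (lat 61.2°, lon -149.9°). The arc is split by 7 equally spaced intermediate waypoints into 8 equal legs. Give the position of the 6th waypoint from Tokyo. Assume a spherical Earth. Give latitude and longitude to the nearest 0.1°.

≈ lat 59.5°, lon -175.1°

The haversine formula gives a central angle δ ≈ 0.873 rad (50.0°) between the endpoints.
Interpolate at f = 6/8 with slerp weights a = sin((1−f)δ)/sin δ ≈ 0.283, b = sin(fδ)/sin δ ≈ 0.795.
p = a·p₁ + b·p₂ ≈ (-0.506, -0.044, 0.861); φ = arcsin(p_z) ≈ 59.46°, λ = atan2(p_y, p_x) ≈ -175.08°.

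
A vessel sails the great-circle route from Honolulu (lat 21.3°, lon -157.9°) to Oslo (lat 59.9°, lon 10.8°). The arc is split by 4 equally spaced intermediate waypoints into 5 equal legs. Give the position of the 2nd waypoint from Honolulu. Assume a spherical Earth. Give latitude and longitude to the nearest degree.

The haversine formula gives a central angle δ ≈ 1.715 rad (98.3°) between the endpoints.
Interpolate at f = 2/5 with slerp weights a = sin((1−f)δ)/sin δ ≈ 0.866, b = sin(fδ)/sin δ ≈ 0.640.
p = a·p₁ + b·p₂ ≈ (-0.432, -0.243, 0.868); φ = arcsin(p_z) ≈ 60.27°, λ = atan2(p_y, p_x) ≈ -150.61°.

≈ lat 60°, lon -151°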